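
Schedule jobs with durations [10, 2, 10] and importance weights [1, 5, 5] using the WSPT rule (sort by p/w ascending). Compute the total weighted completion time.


Compute p/w ratios and sort ascending (WSPT): [(2, 5), (10, 5), (10, 1)]
Compute weighted completion times:
  Job (p=2,w=5): C=2, w*C=5*2=10
  Job (p=10,w=5): C=12, w*C=5*12=60
  Job (p=10,w=1): C=22, w*C=1*22=22
Total weighted completion time = 92

92


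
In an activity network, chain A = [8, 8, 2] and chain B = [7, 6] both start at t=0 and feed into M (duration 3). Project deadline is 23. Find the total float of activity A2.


Forward pass: ES(A2) = sum of predecessors on chain A = 8
EF = ES + duration = 8 + 8 = 16
Backward pass: LF(M) = deadline = 23; LS(M) = 23 - 3 = 20
LF(A2) = LS(M) - sum(successors on chain A) = 20 - 2 = 18
LS = LF - duration = 18 - 8 = 10
Total float = LS - ES = 10 - 8 = 2

2


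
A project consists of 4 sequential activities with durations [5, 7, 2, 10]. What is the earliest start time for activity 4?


Activity 4 starts after activities 1 through 3 complete.
Predecessor durations: [5, 7, 2]
ES = 5 + 7 + 2 = 14

14


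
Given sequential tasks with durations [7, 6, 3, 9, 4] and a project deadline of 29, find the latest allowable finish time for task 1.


LF(activity 1) = deadline - sum of successor durations
Successors: activities 2 through 5 with durations [6, 3, 9, 4]
Sum of successor durations = 22
LF = 29 - 22 = 7

7


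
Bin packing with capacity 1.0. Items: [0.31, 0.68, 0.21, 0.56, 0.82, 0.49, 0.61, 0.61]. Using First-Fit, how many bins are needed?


Place items sequentially using First-Fit:
  Item 0.31 -> new Bin 1
  Item 0.68 -> Bin 1 (now 0.99)
  Item 0.21 -> new Bin 2
  Item 0.56 -> Bin 2 (now 0.77)
  Item 0.82 -> new Bin 3
  Item 0.49 -> new Bin 4
  Item 0.61 -> new Bin 5
  Item 0.61 -> new Bin 6
Total bins used = 6

6


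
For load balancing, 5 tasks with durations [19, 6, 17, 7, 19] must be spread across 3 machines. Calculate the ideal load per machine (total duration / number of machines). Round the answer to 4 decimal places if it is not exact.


Total processing time = 19 + 6 + 17 + 7 + 19 = 68
Number of machines = 3
Ideal balanced load = 68 / 3 = 22.6667

22.6667


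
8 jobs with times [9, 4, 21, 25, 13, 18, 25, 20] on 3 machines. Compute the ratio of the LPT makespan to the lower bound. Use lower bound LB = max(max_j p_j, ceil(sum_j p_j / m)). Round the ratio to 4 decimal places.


LPT order: [25, 25, 21, 20, 18, 13, 9, 4]
Machine loads after assignment: [43, 47, 45]
LPT makespan = 47
Lower bound = max(max_job, ceil(total/3)) = max(25, 45) = 45
Ratio = 47 / 45 = 1.0444

1.0444


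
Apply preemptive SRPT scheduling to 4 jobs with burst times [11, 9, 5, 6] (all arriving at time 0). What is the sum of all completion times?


Since all jobs arrive at t=0, SRPT equals SPT ordering.
SPT order: [5, 6, 9, 11]
Completion times:
  Job 1: p=5, C=5
  Job 2: p=6, C=11
  Job 3: p=9, C=20
  Job 4: p=11, C=31
Total completion time = 5 + 11 + 20 + 31 = 67

67


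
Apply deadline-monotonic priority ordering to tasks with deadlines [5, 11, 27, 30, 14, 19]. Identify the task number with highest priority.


Sort tasks by relative deadline (ascending):
  Task 1: deadline = 5
  Task 2: deadline = 11
  Task 5: deadline = 14
  Task 6: deadline = 19
  Task 3: deadline = 27
  Task 4: deadline = 30
Priority order (highest first): [1, 2, 5, 6, 3, 4]
Highest priority task = 1

1


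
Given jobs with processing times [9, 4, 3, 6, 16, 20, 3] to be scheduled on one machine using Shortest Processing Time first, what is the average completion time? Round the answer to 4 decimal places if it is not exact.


Sort jobs by processing time (SPT order): [3, 3, 4, 6, 9, 16, 20]
Compute completion times sequentially:
  Job 1: processing = 3, completes at 3
  Job 2: processing = 3, completes at 6
  Job 3: processing = 4, completes at 10
  Job 4: processing = 6, completes at 16
  Job 5: processing = 9, completes at 25
  Job 6: processing = 16, completes at 41
  Job 7: processing = 20, completes at 61
Sum of completion times = 162
Average completion time = 162/7 = 23.1429

23.1429


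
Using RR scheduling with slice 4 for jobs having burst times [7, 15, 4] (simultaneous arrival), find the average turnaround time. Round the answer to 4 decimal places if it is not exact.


Time quantum = 4
Execution trace:
  J1 runs 4 units, time = 4
  J2 runs 4 units, time = 8
  J3 runs 4 units, time = 12
  J1 runs 3 units, time = 15
  J2 runs 4 units, time = 19
  J2 runs 4 units, time = 23
  J2 runs 3 units, time = 26
Finish times: [15, 26, 12]
Average turnaround = 53/3 = 17.6667

17.6667


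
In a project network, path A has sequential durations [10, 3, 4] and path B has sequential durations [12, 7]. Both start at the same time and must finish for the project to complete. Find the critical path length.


Path A total = 10 + 3 + 4 = 17
Path B total = 12 + 7 = 19
Critical path = longest path = max(17, 19) = 19

19


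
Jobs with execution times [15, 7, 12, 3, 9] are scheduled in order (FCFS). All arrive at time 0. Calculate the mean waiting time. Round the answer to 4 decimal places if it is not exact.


FCFS order (as given): [15, 7, 12, 3, 9]
Waiting times:
  Job 1: wait = 0
  Job 2: wait = 15
  Job 3: wait = 22
  Job 4: wait = 34
  Job 5: wait = 37
Sum of waiting times = 108
Average waiting time = 108/5 = 21.6

21.6


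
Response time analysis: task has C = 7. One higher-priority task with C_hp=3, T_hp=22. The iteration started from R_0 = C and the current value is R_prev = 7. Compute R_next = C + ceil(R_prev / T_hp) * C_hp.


R_next = C + ceil(R_prev / T_hp) * C_hp
ceil(7 / 22) = ceil(0.3182) = 1
Interference = 1 * 3 = 3
R_next = 7 + 3 = 10

10


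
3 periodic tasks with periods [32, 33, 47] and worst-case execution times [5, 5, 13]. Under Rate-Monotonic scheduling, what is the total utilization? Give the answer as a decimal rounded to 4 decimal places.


Compute individual utilizations (exact fractions):
  Task 1: C/T = 5/32 (approx. 0.1563)
  Task 2: C/T = 5/33 (approx. 0.1515)
  Task 3: C/T = 13/47 (approx. 0.2766)
Total utilization U = 5/32 + 5/33 + 13/47 = 29003/49632
Rounded to 4 decimal places: U = 0.5844
RM (Liu & Layland) bound for 3 tasks = 0.779763; compare with U = 29003/49632 (approx. 0.584361)
U <= bound, so schedulable by RM sufficient condition.

0.5844


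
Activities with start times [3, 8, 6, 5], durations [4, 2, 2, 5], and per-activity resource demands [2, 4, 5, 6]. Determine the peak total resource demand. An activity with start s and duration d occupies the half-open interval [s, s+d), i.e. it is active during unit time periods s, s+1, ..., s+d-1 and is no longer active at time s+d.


Each activity i is active on [start_i, start_i + duration_i).
Compute total resource usage per time slot:
  t=0: active resources = [], total = 0
  t=1: active resources = [], total = 0
  t=2: active resources = [], total = 0
  t=3: active resources = [2], total = 2
  t=4: active resources = [2], total = 2
  t=5: active resources = [2, 6], total = 8
  t=6: active resources = [2, 5, 6], total = 13
  t=7: active resources = [5, 6], total = 11
  t=8: active resources = [4, 6], total = 10
  t=9: active resources = [4, 6], total = 10
Peak resource demand = 13

13


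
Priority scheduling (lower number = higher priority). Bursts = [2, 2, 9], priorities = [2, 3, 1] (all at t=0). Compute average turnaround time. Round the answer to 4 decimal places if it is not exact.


Sort by priority (ascending = highest first):
Order: [(1, 9), (2, 2), (3, 2)]
Completion times:
  Priority 1, burst=9, C=9
  Priority 2, burst=2, C=11
  Priority 3, burst=2, C=13
Average turnaround = 33/3 = 11.0

11.0


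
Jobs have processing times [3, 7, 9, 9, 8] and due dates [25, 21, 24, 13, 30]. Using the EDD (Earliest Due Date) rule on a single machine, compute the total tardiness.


Sort by due date (EDD order): [(9, 13), (7, 21), (9, 24), (3, 25), (8, 30)]
Compute completion times and tardiness:
  Job 1: p=9, d=13, C=9, tardiness=max(0,9-13)=0
  Job 2: p=7, d=21, C=16, tardiness=max(0,16-21)=0
  Job 3: p=9, d=24, C=25, tardiness=max(0,25-24)=1
  Job 4: p=3, d=25, C=28, tardiness=max(0,28-25)=3
  Job 5: p=8, d=30, C=36, tardiness=max(0,36-30)=6
Total tardiness = 10

10


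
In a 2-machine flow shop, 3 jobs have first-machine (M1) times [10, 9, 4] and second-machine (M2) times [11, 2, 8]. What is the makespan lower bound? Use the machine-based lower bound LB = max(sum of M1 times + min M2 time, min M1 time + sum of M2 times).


LB1 = sum(M1 times) + min(M2 times) = 23 + 2 = 25
LB2 = min(M1 times) + sum(M2 times) = 4 + 21 = 25
Lower bound = max(LB1, LB2) = max(25, 25) = 25

25


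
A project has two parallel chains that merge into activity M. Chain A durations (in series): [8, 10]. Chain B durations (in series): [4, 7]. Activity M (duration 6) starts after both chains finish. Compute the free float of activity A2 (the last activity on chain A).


ES(A2) = sum of predecessors on chain A = 8
EF(A2) = ES + duration = 8 + 10 = 18
Successor of A2 is M. ES(M) = max(sum(A), sum(B)) = max(18, 11) = 18
Free float = ES(successor) - EF(current) = 18 - 18 = 0

0


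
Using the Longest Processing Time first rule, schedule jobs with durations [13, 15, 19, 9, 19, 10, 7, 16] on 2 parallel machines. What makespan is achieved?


Sort jobs in decreasing order (LPT): [19, 19, 16, 15, 13, 10, 9, 7]
Assign each job to the least loaded machine:
  Machine 1: jobs [19, 16, 10, 9], load = 54
  Machine 2: jobs [19, 15, 13, 7], load = 54
Makespan = max load = 54

54


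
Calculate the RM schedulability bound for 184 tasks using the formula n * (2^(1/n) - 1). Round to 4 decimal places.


Compute 2^(1/184) = 1.0037742087
Subtract 1: 1.0037742087 - 1 = 0.0037742087
Multiply by n: 184 * 0.0037742087 = 0.6944544008
Round to 4 dp: 0.6945

0.6945


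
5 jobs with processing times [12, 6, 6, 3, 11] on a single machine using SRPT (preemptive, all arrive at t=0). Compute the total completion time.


Since all jobs arrive at t=0, SRPT equals SPT ordering.
SPT order: [3, 6, 6, 11, 12]
Completion times:
  Job 1: p=3, C=3
  Job 2: p=6, C=9
  Job 3: p=6, C=15
  Job 4: p=11, C=26
  Job 5: p=12, C=38
Total completion time = 3 + 9 + 15 + 26 + 38 = 91

91


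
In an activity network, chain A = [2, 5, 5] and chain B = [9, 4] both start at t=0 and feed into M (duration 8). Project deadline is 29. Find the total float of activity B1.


Forward pass: ES(B1) = sum of predecessors on chain B = 0
EF = ES + duration = 0 + 9 = 9
Backward pass: LF(M) = deadline = 29; LS(M) = 29 - 8 = 21
LF(B1) = LS(M) - sum(successors on chain B) = 21 - 4 = 17
LS = LF - duration = 17 - 9 = 8
Total float = LS - ES = 8 - 0 = 8

8


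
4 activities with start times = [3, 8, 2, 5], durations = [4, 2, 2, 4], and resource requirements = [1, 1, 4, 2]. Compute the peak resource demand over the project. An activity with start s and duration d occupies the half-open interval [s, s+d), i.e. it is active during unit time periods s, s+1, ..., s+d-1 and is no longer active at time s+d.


Each activity i is active on [start_i, start_i + duration_i).
Compute total resource usage per time slot:
  t=0: active resources = [], total = 0
  t=1: active resources = [], total = 0
  t=2: active resources = [4], total = 4
  t=3: active resources = [1, 4], total = 5
  t=4: active resources = [1], total = 1
  t=5: active resources = [1, 2], total = 3
  t=6: active resources = [1, 2], total = 3
  t=7: active resources = [2], total = 2
  t=8: active resources = [1, 2], total = 3
  t=9: active resources = [1], total = 1
Peak resource demand = 5

5


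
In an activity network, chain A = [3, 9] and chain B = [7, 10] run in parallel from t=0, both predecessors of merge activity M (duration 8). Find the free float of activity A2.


ES(A2) = sum of predecessors on chain A = 3
EF(A2) = ES + duration = 3 + 9 = 12
Successor of A2 is M. ES(M) = max(sum(A), sum(B)) = max(12, 17) = 17
Free float = ES(successor) - EF(current) = 17 - 12 = 5

5


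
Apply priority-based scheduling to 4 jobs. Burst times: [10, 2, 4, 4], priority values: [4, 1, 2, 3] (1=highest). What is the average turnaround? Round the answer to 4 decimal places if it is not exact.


Sort by priority (ascending = highest first):
Order: [(1, 2), (2, 4), (3, 4), (4, 10)]
Completion times:
  Priority 1, burst=2, C=2
  Priority 2, burst=4, C=6
  Priority 3, burst=4, C=10
  Priority 4, burst=10, C=20
Average turnaround = 38/4 = 9.5

9.5


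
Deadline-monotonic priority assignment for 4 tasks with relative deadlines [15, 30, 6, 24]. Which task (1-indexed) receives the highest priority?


Sort tasks by relative deadline (ascending):
  Task 3: deadline = 6
  Task 1: deadline = 15
  Task 4: deadline = 24
  Task 2: deadline = 30
Priority order (highest first): [3, 1, 4, 2]
Highest priority task = 3

3


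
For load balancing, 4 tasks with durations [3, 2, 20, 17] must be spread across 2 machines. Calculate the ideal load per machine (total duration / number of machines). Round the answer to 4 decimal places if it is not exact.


Total processing time = 3 + 2 + 20 + 17 = 42
Number of machines = 2
Ideal balanced load = 42 / 2 = 21.0

21.0


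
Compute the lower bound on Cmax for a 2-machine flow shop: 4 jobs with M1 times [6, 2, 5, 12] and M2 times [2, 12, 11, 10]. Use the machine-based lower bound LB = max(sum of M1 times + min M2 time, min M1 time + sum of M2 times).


LB1 = sum(M1 times) + min(M2 times) = 25 + 2 = 27
LB2 = min(M1 times) + sum(M2 times) = 2 + 35 = 37
Lower bound = max(LB1, LB2) = max(27, 37) = 37

37


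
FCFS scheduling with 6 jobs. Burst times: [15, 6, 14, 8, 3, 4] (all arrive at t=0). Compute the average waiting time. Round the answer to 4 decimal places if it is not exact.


FCFS order (as given): [15, 6, 14, 8, 3, 4]
Waiting times:
  Job 1: wait = 0
  Job 2: wait = 15
  Job 3: wait = 21
  Job 4: wait = 35
  Job 5: wait = 43
  Job 6: wait = 46
Sum of waiting times = 160
Average waiting time = 160/6 = 26.6667

26.6667


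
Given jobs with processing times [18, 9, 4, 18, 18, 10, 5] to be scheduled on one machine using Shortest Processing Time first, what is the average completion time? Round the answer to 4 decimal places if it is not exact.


Sort jobs by processing time (SPT order): [4, 5, 9, 10, 18, 18, 18]
Compute completion times sequentially:
  Job 1: processing = 4, completes at 4
  Job 2: processing = 5, completes at 9
  Job 3: processing = 9, completes at 18
  Job 4: processing = 10, completes at 28
  Job 5: processing = 18, completes at 46
  Job 6: processing = 18, completes at 64
  Job 7: processing = 18, completes at 82
Sum of completion times = 251
Average completion time = 251/7 = 35.8571

35.8571


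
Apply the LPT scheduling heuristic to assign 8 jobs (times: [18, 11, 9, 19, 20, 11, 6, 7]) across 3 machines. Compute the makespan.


Sort jobs in decreasing order (LPT): [20, 19, 18, 11, 11, 9, 7, 6]
Assign each job to the least loaded machine:
  Machine 1: jobs [20, 9, 7], load = 36
  Machine 2: jobs [19, 11], load = 30
  Machine 3: jobs [18, 11, 6], load = 35
Makespan = max load = 36

36


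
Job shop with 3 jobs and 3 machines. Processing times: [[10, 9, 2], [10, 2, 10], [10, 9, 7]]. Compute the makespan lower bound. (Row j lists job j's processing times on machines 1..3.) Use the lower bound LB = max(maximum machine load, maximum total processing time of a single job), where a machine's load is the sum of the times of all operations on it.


Machine loads:
  Machine 1: 10 + 10 + 10 = 30
  Machine 2: 9 + 2 + 9 = 20
  Machine 3: 2 + 10 + 7 = 19
Max machine load = 30
Job totals:
  Job 1: 21
  Job 2: 22
  Job 3: 26
Max job total = 26
Lower bound = max(30, 26) = 30

30


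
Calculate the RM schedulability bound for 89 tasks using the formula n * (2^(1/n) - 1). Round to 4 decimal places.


Compute 2^(1/89) = 1.0078185773
Subtract 1: 1.0078185773 - 1 = 0.0078185773
Multiply by n: 89 * 0.0078185773 = 0.6958533797
Round to 4 dp: 0.6959

0.6959


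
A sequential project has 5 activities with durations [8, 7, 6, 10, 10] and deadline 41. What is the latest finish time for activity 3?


LF(activity 3) = deadline - sum of successor durations
Successors: activities 4 through 5 with durations [10, 10]
Sum of successor durations = 20
LF = 41 - 20 = 21

21


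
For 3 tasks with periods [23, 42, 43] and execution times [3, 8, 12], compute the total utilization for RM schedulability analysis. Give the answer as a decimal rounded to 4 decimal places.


Compute individual utilizations (exact fractions):
  Task 1: C/T = 3/23 (approx. 0.1304)
  Task 2: C/T = 8/42 = 4/21 (approx. 0.1905)
  Task 3: C/T = 12/43 (approx. 0.2791)
Total utilization U = 3/23 + 4/21 + 12/43 = 12461/20769
Rounded to 4 decimal places: U = 0.6000
RM (Liu & Layland) bound for 3 tasks = 0.779763; compare with U = 12461/20769 (approx. 0.599981)
U <= bound, so schedulable by RM sufficient condition.

0.6000


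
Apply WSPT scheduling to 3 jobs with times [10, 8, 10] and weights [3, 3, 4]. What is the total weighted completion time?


Compute p/w ratios and sort ascending (WSPT): [(10, 4), (8, 3), (10, 3)]
Compute weighted completion times:
  Job (p=10,w=4): C=10, w*C=4*10=40
  Job (p=8,w=3): C=18, w*C=3*18=54
  Job (p=10,w=3): C=28, w*C=3*28=84
Total weighted completion time = 178

178


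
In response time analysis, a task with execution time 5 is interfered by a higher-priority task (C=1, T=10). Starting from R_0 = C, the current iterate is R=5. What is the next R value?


R_next = C + ceil(R_prev / T_hp) * C_hp
ceil(5 / 10) = ceil(0.5) = 1
Interference = 1 * 1 = 1
R_next = 5 + 1 = 6

6


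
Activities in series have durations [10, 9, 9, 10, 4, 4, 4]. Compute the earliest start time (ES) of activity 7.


Activity 7 starts after activities 1 through 6 complete.
Predecessor durations: [10, 9, 9, 10, 4, 4]
ES = 10 + 9 + 9 + 10 + 4 + 4 = 46

46


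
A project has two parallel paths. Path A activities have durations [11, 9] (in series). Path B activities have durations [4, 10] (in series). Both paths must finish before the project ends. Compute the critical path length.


Path A total = 11 + 9 = 20
Path B total = 4 + 10 = 14
Critical path = longest path = max(20, 14) = 20

20


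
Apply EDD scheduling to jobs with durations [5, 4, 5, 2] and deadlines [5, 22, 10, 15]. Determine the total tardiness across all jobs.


Sort by due date (EDD order): [(5, 5), (5, 10), (2, 15), (4, 22)]
Compute completion times and tardiness:
  Job 1: p=5, d=5, C=5, tardiness=max(0,5-5)=0
  Job 2: p=5, d=10, C=10, tardiness=max(0,10-10)=0
  Job 3: p=2, d=15, C=12, tardiness=max(0,12-15)=0
  Job 4: p=4, d=22, C=16, tardiness=max(0,16-22)=0
Total tardiness = 0

0


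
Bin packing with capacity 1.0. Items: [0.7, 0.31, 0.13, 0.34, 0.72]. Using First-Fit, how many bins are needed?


Place items sequentially using First-Fit:
  Item 0.7 -> new Bin 1
  Item 0.31 -> new Bin 2
  Item 0.13 -> Bin 1 (now 0.83)
  Item 0.34 -> Bin 2 (now 0.65)
  Item 0.72 -> new Bin 3
Total bins used = 3

3


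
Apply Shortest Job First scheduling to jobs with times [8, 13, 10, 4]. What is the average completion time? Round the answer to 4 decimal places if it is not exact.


SJF order (ascending): [4, 8, 10, 13]
Completion times:
  Job 1: burst=4, C=4
  Job 2: burst=8, C=12
  Job 3: burst=10, C=22
  Job 4: burst=13, C=35
Average completion = 73/4 = 18.25

18.25


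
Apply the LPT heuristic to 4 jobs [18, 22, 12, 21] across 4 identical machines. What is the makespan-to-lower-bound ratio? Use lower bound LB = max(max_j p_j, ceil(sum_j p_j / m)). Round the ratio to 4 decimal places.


LPT order: [22, 21, 18, 12]
Machine loads after assignment: [22, 21, 18, 12]
LPT makespan = 22
Lower bound = max(max_job, ceil(total/4)) = max(22, 19) = 22
Ratio = 22 / 22 = 1.0

1.0


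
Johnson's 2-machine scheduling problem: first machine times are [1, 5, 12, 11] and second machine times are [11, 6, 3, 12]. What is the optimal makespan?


Apply Johnson's rule:
  Group 1 (a <= b): [(1, 1, 11), (2, 5, 6), (4, 11, 12)]
  Group 2 (a > b): [(3, 12, 3)]
Optimal job order: [1, 2, 4, 3]
Schedule:
  Job 1: M1 done at 1, M2 done at 12
  Job 2: M1 done at 6, M2 done at 18
  Job 4: M1 done at 17, M2 done at 30
  Job 3: M1 done at 29, M2 done at 33
Makespan = 33

33


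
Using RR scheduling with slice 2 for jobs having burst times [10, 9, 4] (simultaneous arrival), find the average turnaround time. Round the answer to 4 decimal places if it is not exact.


Time quantum = 2
Execution trace:
  J1 runs 2 units, time = 2
  J2 runs 2 units, time = 4
  J3 runs 2 units, time = 6
  J1 runs 2 units, time = 8
  J2 runs 2 units, time = 10
  J3 runs 2 units, time = 12
  J1 runs 2 units, time = 14
  J2 runs 2 units, time = 16
  J1 runs 2 units, time = 18
  J2 runs 2 units, time = 20
  J1 runs 2 units, time = 22
  J2 runs 1 units, time = 23
Finish times: [22, 23, 12]
Average turnaround = 57/3 = 19.0

19.0


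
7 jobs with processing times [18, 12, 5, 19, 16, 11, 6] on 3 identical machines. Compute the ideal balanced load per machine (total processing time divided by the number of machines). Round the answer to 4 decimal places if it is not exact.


Total processing time = 18 + 12 + 5 + 19 + 16 + 11 + 6 = 87
Number of machines = 3
Ideal balanced load = 87 / 3 = 29.0

29.0


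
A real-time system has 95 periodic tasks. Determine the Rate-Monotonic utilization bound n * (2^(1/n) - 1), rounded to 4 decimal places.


Compute 2^(1/95) = 1.0073229689
Subtract 1: 1.0073229689 - 1 = 0.0073229689
Multiply by n: 95 * 0.0073229689 = 0.6956820455
Round to 4 dp: 0.6957

0.6957


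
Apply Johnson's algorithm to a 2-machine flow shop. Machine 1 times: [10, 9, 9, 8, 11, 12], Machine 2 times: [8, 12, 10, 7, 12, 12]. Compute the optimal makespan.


Apply Johnson's rule:
  Group 1 (a <= b): [(2, 9, 12), (3, 9, 10), (5, 11, 12), (6, 12, 12)]
  Group 2 (a > b): [(1, 10, 8), (4, 8, 7)]
Optimal job order: [2, 3, 5, 6, 1, 4]
Schedule:
  Job 2: M1 done at 9, M2 done at 21
  Job 3: M1 done at 18, M2 done at 31
  Job 5: M1 done at 29, M2 done at 43
  Job 6: M1 done at 41, M2 done at 55
  Job 1: M1 done at 51, M2 done at 63
  Job 4: M1 done at 59, M2 done at 70
Makespan = 70

70


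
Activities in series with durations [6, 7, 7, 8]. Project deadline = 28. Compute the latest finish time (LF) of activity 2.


LF(activity 2) = deadline - sum of successor durations
Successors: activities 3 through 4 with durations [7, 8]
Sum of successor durations = 15
LF = 28 - 15 = 13

13


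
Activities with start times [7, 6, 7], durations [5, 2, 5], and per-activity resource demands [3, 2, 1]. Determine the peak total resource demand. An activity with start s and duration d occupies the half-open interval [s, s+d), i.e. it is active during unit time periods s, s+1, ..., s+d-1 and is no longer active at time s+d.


Each activity i is active on [start_i, start_i + duration_i).
Compute total resource usage per time slot:
  t=0: active resources = [], total = 0
  t=1: active resources = [], total = 0
  t=2: active resources = [], total = 0
  t=3: active resources = [], total = 0
  t=4: active resources = [], total = 0
  t=5: active resources = [], total = 0
  t=6: active resources = [2], total = 2
  t=7: active resources = [3, 2, 1], total = 6
  t=8: active resources = [3, 1], total = 4
  t=9: active resources = [3, 1], total = 4
  t=10: active resources = [3, 1], total = 4
  t=11: active resources = [3, 1], total = 4
Peak resource demand = 6

6


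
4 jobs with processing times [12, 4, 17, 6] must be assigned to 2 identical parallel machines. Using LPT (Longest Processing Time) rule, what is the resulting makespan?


Sort jobs in decreasing order (LPT): [17, 12, 6, 4]
Assign each job to the least loaded machine:
  Machine 1: jobs [17, 4], load = 21
  Machine 2: jobs [12, 6], load = 18
Makespan = max load = 21

21


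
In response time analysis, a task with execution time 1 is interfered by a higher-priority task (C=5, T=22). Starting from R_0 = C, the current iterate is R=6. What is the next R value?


R_next = C + ceil(R_prev / T_hp) * C_hp
ceil(6 / 22) = ceil(0.2727) = 1
Interference = 1 * 5 = 5
R_next = 1 + 5 = 6
R_next = R_prev, so the iteration has converged (response time = 6).

6


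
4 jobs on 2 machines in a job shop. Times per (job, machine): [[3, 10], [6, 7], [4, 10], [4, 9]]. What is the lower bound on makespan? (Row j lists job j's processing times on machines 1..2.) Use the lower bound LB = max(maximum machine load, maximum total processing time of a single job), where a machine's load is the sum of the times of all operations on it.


Machine loads:
  Machine 1: 3 + 6 + 4 + 4 = 17
  Machine 2: 10 + 7 + 10 + 9 = 36
Max machine load = 36
Job totals:
  Job 1: 13
  Job 2: 13
  Job 3: 14
  Job 4: 13
Max job total = 14
Lower bound = max(36, 14) = 36

36


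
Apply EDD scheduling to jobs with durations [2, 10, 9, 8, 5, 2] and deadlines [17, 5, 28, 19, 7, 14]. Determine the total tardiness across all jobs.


Sort by due date (EDD order): [(10, 5), (5, 7), (2, 14), (2, 17), (8, 19), (9, 28)]
Compute completion times and tardiness:
  Job 1: p=10, d=5, C=10, tardiness=max(0,10-5)=5
  Job 2: p=5, d=7, C=15, tardiness=max(0,15-7)=8
  Job 3: p=2, d=14, C=17, tardiness=max(0,17-14)=3
  Job 4: p=2, d=17, C=19, tardiness=max(0,19-17)=2
  Job 5: p=8, d=19, C=27, tardiness=max(0,27-19)=8
  Job 6: p=9, d=28, C=36, tardiness=max(0,36-28)=8
Total tardiness = 34

34


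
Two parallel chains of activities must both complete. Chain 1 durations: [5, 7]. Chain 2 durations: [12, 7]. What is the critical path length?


Path A total = 5 + 7 = 12
Path B total = 12 + 7 = 19
Critical path = longest path = max(12, 19) = 19

19


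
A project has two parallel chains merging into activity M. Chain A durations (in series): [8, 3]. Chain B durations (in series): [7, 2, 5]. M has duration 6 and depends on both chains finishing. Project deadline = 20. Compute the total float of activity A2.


Forward pass: ES(A2) = sum of predecessors on chain A = 8
EF = ES + duration = 8 + 3 = 11
Backward pass: LF(M) = deadline = 20; LS(M) = 20 - 6 = 14
LF(A2) = LS(M) - sum(successors on chain A) = 14 - 0 = 14
LS = LF - duration = 14 - 3 = 11
Total float = LS - ES = 11 - 8 = 3

3


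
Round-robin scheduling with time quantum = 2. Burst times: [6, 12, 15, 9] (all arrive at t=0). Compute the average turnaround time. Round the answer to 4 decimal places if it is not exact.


Time quantum = 2
Execution trace:
  J1 runs 2 units, time = 2
  J2 runs 2 units, time = 4
  J3 runs 2 units, time = 6
  J4 runs 2 units, time = 8
  J1 runs 2 units, time = 10
  J2 runs 2 units, time = 12
  J3 runs 2 units, time = 14
  J4 runs 2 units, time = 16
  J1 runs 2 units, time = 18
  J2 runs 2 units, time = 20
  J3 runs 2 units, time = 22
  J4 runs 2 units, time = 24
  J2 runs 2 units, time = 26
  J3 runs 2 units, time = 28
  J4 runs 2 units, time = 30
  J2 runs 2 units, time = 32
  J3 runs 2 units, time = 34
  J4 runs 1 units, time = 35
  J2 runs 2 units, time = 37
  J3 runs 2 units, time = 39
  J3 runs 2 units, time = 41
  J3 runs 1 units, time = 42
Finish times: [18, 37, 42, 35]
Average turnaround = 132/4 = 33.0

33.0


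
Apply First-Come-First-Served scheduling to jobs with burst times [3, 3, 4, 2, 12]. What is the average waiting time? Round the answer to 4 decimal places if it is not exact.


FCFS order (as given): [3, 3, 4, 2, 12]
Waiting times:
  Job 1: wait = 0
  Job 2: wait = 3
  Job 3: wait = 6
  Job 4: wait = 10
  Job 5: wait = 12
Sum of waiting times = 31
Average waiting time = 31/5 = 6.2

6.2


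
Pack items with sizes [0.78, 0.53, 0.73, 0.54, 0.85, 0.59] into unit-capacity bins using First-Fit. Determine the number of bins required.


Place items sequentially using First-Fit:
  Item 0.78 -> new Bin 1
  Item 0.53 -> new Bin 2
  Item 0.73 -> new Bin 3
  Item 0.54 -> new Bin 4
  Item 0.85 -> new Bin 5
  Item 0.59 -> new Bin 6
Total bins used = 6

6


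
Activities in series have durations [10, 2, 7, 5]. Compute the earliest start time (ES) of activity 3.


Activity 3 starts after activities 1 through 2 complete.
Predecessor durations: [10, 2]
ES = 10 + 2 = 12

12


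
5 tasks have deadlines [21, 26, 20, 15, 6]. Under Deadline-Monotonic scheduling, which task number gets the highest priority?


Sort tasks by relative deadline (ascending):
  Task 5: deadline = 6
  Task 4: deadline = 15
  Task 3: deadline = 20
  Task 1: deadline = 21
  Task 2: deadline = 26
Priority order (highest first): [5, 4, 3, 1, 2]
Highest priority task = 5

5


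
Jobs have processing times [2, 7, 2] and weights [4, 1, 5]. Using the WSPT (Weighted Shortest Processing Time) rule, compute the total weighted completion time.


Compute p/w ratios and sort ascending (WSPT): [(2, 5), (2, 4), (7, 1)]
Compute weighted completion times:
  Job (p=2,w=5): C=2, w*C=5*2=10
  Job (p=2,w=4): C=4, w*C=4*4=16
  Job (p=7,w=1): C=11, w*C=1*11=11
Total weighted completion time = 37

37


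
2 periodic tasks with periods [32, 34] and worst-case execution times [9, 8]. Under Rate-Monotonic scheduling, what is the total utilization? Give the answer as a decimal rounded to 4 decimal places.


Compute individual utilizations (exact fractions):
  Task 1: C/T = 9/32 (approx. 0.2813)
  Task 2: C/T = 8/34 = 4/17 (approx. 0.2353)
Total utilization U = 9/32 + 4/17 = 281/544
Rounded to 4 decimal places: U = 0.5165
RM (Liu & Layland) bound for 2 tasks = 0.828427; compare with U = 281/544 (approx. 0.516544)
U <= bound, so schedulable by RM sufficient condition.

0.5165


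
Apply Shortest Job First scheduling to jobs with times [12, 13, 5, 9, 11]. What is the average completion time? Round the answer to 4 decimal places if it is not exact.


SJF order (ascending): [5, 9, 11, 12, 13]
Completion times:
  Job 1: burst=5, C=5
  Job 2: burst=9, C=14
  Job 3: burst=11, C=25
  Job 4: burst=12, C=37
  Job 5: burst=13, C=50
Average completion = 131/5 = 26.2

26.2


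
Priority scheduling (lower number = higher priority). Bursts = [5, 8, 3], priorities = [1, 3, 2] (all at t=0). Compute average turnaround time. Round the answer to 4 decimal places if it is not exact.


Sort by priority (ascending = highest first):
Order: [(1, 5), (2, 3), (3, 8)]
Completion times:
  Priority 1, burst=5, C=5
  Priority 2, burst=3, C=8
  Priority 3, burst=8, C=16
Average turnaround = 29/3 = 9.6667

9.6667


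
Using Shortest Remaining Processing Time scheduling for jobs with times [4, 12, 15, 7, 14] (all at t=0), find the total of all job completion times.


Since all jobs arrive at t=0, SRPT equals SPT ordering.
SPT order: [4, 7, 12, 14, 15]
Completion times:
  Job 1: p=4, C=4
  Job 2: p=7, C=11
  Job 3: p=12, C=23
  Job 4: p=14, C=37
  Job 5: p=15, C=52
Total completion time = 4 + 11 + 23 + 37 + 52 = 127

127


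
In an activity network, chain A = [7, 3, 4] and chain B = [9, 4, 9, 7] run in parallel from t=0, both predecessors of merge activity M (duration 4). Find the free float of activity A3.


ES(A3) = sum of predecessors on chain A = 10
EF(A3) = ES + duration = 10 + 4 = 14
Successor of A3 is M. ES(M) = max(sum(A), sum(B)) = max(14, 29) = 29
Free float = ES(successor) - EF(current) = 29 - 14 = 15

15


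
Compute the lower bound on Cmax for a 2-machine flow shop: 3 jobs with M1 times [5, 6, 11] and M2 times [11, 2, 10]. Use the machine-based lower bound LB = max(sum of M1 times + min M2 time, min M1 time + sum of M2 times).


LB1 = sum(M1 times) + min(M2 times) = 22 + 2 = 24
LB2 = min(M1 times) + sum(M2 times) = 5 + 23 = 28
Lower bound = max(LB1, LB2) = max(24, 28) = 28

28


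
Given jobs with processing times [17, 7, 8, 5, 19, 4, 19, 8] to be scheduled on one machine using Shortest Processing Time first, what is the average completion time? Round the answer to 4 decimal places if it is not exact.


Sort jobs by processing time (SPT order): [4, 5, 7, 8, 8, 17, 19, 19]
Compute completion times sequentially:
  Job 1: processing = 4, completes at 4
  Job 2: processing = 5, completes at 9
  Job 3: processing = 7, completes at 16
  Job 4: processing = 8, completes at 24
  Job 5: processing = 8, completes at 32
  Job 6: processing = 17, completes at 49
  Job 7: processing = 19, completes at 68
  Job 8: processing = 19, completes at 87
Sum of completion times = 289
Average completion time = 289/8 = 36.125

36.125


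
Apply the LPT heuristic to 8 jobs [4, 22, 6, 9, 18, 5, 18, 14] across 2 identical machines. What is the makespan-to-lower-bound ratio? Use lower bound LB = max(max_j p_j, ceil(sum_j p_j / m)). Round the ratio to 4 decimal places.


LPT order: [22, 18, 18, 14, 9, 6, 5, 4]
Machine loads after assignment: [49, 47]
LPT makespan = 49
Lower bound = max(max_job, ceil(total/2)) = max(22, 48) = 48
Ratio = 49 / 48 = 1.0208

1.0208


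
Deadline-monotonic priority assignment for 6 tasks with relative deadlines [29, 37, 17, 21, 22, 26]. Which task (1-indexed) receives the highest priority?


Sort tasks by relative deadline (ascending):
  Task 3: deadline = 17
  Task 4: deadline = 21
  Task 5: deadline = 22
  Task 6: deadline = 26
  Task 1: deadline = 29
  Task 2: deadline = 37
Priority order (highest first): [3, 4, 5, 6, 1, 2]
Highest priority task = 3

3


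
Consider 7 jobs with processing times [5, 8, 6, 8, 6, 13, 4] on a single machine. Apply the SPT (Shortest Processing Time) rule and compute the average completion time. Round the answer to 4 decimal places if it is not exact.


Sort jobs by processing time (SPT order): [4, 5, 6, 6, 8, 8, 13]
Compute completion times sequentially:
  Job 1: processing = 4, completes at 4
  Job 2: processing = 5, completes at 9
  Job 3: processing = 6, completes at 15
  Job 4: processing = 6, completes at 21
  Job 5: processing = 8, completes at 29
  Job 6: processing = 8, completes at 37
  Job 7: processing = 13, completes at 50
Sum of completion times = 165
Average completion time = 165/7 = 23.5714

23.5714


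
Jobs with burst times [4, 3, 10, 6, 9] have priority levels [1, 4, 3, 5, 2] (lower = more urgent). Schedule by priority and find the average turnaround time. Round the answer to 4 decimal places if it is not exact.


Sort by priority (ascending = highest first):
Order: [(1, 4), (2, 9), (3, 10), (4, 3), (5, 6)]
Completion times:
  Priority 1, burst=4, C=4
  Priority 2, burst=9, C=13
  Priority 3, burst=10, C=23
  Priority 4, burst=3, C=26
  Priority 5, burst=6, C=32
Average turnaround = 98/5 = 19.6

19.6


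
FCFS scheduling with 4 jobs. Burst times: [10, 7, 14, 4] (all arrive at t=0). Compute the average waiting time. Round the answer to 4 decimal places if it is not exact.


FCFS order (as given): [10, 7, 14, 4]
Waiting times:
  Job 1: wait = 0
  Job 2: wait = 10
  Job 3: wait = 17
  Job 4: wait = 31
Sum of waiting times = 58
Average waiting time = 58/4 = 14.5

14.5


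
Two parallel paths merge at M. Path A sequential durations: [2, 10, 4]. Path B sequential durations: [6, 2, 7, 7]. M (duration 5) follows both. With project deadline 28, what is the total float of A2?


Forward pass: ES(A2) = sum of predecessors on chain A = 2
EF = ES + duration = 2 + 10 = 12
Backward pass: LF(M) = deadline = 28; LS(M) = 28 - 5 = 23
LF(A2) = LS(M) - sum(successors on chain A) = 23 - 4 = 19
LS = LF - duration = 19 - 10 = 9
Total float = LS - ES = 9 - 2 = 7

7


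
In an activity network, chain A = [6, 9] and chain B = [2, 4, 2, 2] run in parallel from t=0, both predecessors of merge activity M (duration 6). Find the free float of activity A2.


ES(A2) = sum of predecessors on chain A = 6
EF(A2) = ES + duration = 6 + 9 = 15
Successor of A2 is M. ES(M) = max(sum(A), sum(B)) = max(15, 10) = 15
Free float = ES(successor) - EF(current) = 15 - 15 = 0

0


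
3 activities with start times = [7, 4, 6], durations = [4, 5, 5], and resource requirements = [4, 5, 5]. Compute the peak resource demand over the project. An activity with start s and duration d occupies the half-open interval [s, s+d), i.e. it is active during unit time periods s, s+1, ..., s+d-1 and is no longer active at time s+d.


Each activity i is active on [start_i, start_i + duration_i).
Compute total resource usage per time slot:
  t=0: active resources = [], total = 0
  t=1: active resources = [], total = 0
  t=2: active resources = [], total = 0
  t=3: active resources = [], total = 0
  t=4: active resources = [5], total = 5
  t=5: active resources = [5], total = 5
  t=6: active resources = [5, 5], total = 10
  t=7: active resources = [4, 5, 5], total = 14
  t=8: active resources = [4, 5, 5], total = 14
  t=9: active resources = [4, 5], total = 9
  t=10: active resources = [4, 5], total = 9
Peak resource demand = 14

14


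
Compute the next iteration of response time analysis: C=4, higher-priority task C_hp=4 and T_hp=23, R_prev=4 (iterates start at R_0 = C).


R_next = C + ceil(R_prev / T_hp) * C_hp
ceil(4 / 23) = ceil(0.1739) = 1
Interference = 1 * 4 = 4
R_next = 4 + 4 = 8

8


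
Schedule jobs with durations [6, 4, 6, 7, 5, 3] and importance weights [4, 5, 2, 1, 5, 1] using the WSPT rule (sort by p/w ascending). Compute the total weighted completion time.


Compute p/w ratios and sort ascending (WSPT): [(4, 5), (5, 5), (6, 4), (6, 2), (3, 1), (7, 1)]
Compute weighted completion times:
  Job (p=4,w=5): C=4, w*C=5*4=20
  Job (p=5,w=5): C=9, w*C=5*9=45
  Job (p=6,w=4): C=15, w*C=4*15=60
  Job (p=6,w=2): C=21, w*C=2*21=42
  Job (p=3,w=1): C=24, w*C=1*24=24
  Job (p=7,w=1): C=31, w*C=1*31=31
Total weighted completion time = 222

222


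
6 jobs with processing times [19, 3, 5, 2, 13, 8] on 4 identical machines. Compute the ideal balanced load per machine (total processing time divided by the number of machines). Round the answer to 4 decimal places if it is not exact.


Total processing time = 19 + 3 + 5 + 2 + 13 + 8 = 50
Number of machines = 4
Ideal balanced load = 50 / 4 = 12.5

12.5


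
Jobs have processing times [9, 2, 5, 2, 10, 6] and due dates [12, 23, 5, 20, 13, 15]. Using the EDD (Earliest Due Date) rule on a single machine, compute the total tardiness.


Sort by due date (EDD order): [(5, 5), (9, 12), (10, 13), (6, 15), (2, 20), (2, 23)]
Compute completion times and tardiness:
  Job 1: p=5, d=5, C=5, tardiness=max(0,5-5)=0
  Job 2: p=9, d=12, C=14, tardiness=max(0,14-12)=2
  Job 3: p=10, d=13, C=24, tardiness=max(0,24-13)=11
  Job 4: p=6, d=15, C=30, tardiness=max(0,30-15)=15
  Job 5: p=2, d=20, C=32, tardiness=max(0,32-20)=12
  Job 6: p=2, d=23, C=34, tardiness=max(0,34-23)=11
Total tardiness = 51

51


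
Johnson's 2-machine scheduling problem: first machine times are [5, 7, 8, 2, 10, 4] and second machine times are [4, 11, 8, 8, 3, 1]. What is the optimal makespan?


Apply Johnson's rule:
  Group 1 (a <= b): [(4, 2, 8), (2, 7, 11), (3, 8, 8)]
  Group 2 (a > b): [(1, 5, 4), (5, 10, 3), (6, 4, 1)]
Optimal job order: [4, 2, 3, 1, 5, 6]
Schedule:
  Job 4: M1 done at 2, M2 done at 10
  Job 2: M1 done at 9, M2 done at 21
  Job 3: M1 done at 17, M2 done at 29
  Job 1: M1 done at 22, M2 done at 33
  Job 5: M1 done at 32, M2 done at 36
  Job 6: M1 done at 36, M2 done at 37
Makespan = 37

37


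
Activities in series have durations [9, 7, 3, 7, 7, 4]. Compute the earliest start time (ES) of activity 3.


Activity 3 starts after activities 1 through 2 complete.
Predecessor durations: [9, 7]
ES = 9 + 7 = 16

16


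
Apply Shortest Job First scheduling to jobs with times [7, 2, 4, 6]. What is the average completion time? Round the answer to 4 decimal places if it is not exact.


SJF order (ascending): [2, 4, 6, 7]
Completion times:
  Job 1: burst=2, C=2
  Job 2: burst=4, C=6
  Job 3: burst=6, C=12
  Job 4: burst=7, C=19
Average completion = 39/4 = 9.75

9.75


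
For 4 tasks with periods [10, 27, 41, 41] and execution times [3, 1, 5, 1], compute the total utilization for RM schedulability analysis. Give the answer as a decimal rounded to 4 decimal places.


Compute individual utilizations (exact fractions):
  Task 1: C/T = 3/10 (approx. 0.3)
  Task 2: C/T = 1/27 (approx. 0.037)
  Task 3: C/T = 5/41 (approx. 0.122)
  Task 4: C/T = 1/41 (approx. 0.0244)
Total utilization U = 3/10 + 1/27 + 5/41 + 1/41 = 5351/11070
Rounded to 4 decimal places: U = 0.4834
RM (Liu & Layland) bound for 4 tasks = 0.756828; compare with U = 5351/11070 (approx. 0.483379)
U <= bound, so schedulable by RM sufficient condition.

0.4834
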